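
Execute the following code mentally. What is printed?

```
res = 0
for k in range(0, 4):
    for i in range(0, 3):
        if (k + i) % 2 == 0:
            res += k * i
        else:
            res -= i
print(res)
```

k=0,i=0: even sum, res = 0+0 = 0
k=0,i=1: odd sum, res = 0-1 = -1
k=0,i=2: even sum, res = (-1)+0 = -1
k=1,i=0: odd sum, res = (-1)-0 = -1
k=1,i=1: even sum, res = (-1)+1 = 0
k=1,i=2: odd sum, res = 0-2 = -2
k=2,i=0: even sum, res = (-2)+0 = -2
k=2,i=1: odd sum, res = (-2)-1 = -3
k=2,i=2: even sum, res = (-3)+4 = 1
k=3,i=0: odd sum, res = 1-0 = 1
k=3,i=1: even sum, res = 1+3 = 4
k=3,i=2: odd sum, res = 4-2 = 2

2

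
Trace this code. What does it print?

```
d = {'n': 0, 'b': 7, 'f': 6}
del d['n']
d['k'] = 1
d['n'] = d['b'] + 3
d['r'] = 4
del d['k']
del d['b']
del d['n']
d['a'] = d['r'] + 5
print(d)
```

{'f': 6, 'r': 4, 'a': 9}

del 'n' → {'b': 7, 'f': 6}
d['k'] = 1 → {'b': 7, 'f': 6, 'k': 1}
d['n'] = d['b']+3 = 10 → {'b': 7, 'f': 6, 'k': 1, 'n': 10}
d['r'] = 4 → {'b': 7, 'f': 6, 'k': 1, 'n': 10, 'r': 4}
del 'k' → {'b': 7, 'f': 6, 'n': 10, 'r': 4}
del 'b' → {'f': 6, 'n': 10, 'r': 4}
del 'n' → {'f': 6, 'r': 4}
d['a'] = d['r']+5 = 9 → {'f': 6, 'r': 4, 'a': 9}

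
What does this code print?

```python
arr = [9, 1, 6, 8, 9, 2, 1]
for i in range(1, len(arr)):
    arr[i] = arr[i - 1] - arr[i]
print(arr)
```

[9, 8, 2, -6, -15, -17, -18]

i=1: arr[1] = 9-1 = 8 → [9, 8, 6, 8, 9, 2, 1]
i=2: arr[2] = 8-6 = 2 → [9, 8, 2, 8, 9, 2, 1]
i=3: arr[3] = 2-8 = -6 → [9, 8, 2, -6, 9, 2, 1]
i=4: arr[4] = (-6)-9 = -15 → [9, 8, 2, -6, -15, 2, 1]
i=5: arr[5] = (-15)-2 = -17 → [9, 8, 2, -6, -15, -17, 1]
i=6: arr[6] = (-17)-1 = -18 → [9, 8, 2, -6, -15, -17, -18]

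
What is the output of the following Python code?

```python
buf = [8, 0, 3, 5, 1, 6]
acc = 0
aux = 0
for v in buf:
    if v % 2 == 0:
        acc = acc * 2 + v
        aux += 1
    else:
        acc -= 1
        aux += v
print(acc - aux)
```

v=8: even, acc = 0*2+8 = 8; aux=1
v=0: even, acc = 8*2+0 = 16; aux=2
v=3: not even, acc = 16-1 = 15; aux=5
v=5: not even, acc = 15-1 = 14; aux=10
v=1: not even, acc = 14-1 = 13; aux=11
v=6: even, acc = 13*2+6 = 32; aux=12
acc-aux = 32-12 = 20

20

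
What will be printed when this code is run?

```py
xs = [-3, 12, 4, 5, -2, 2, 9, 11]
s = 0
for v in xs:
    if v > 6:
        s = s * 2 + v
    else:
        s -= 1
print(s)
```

v=-3: not >6, s = 0-1 = -1
v=12: >6, s = (-1)*2+12 = 10
v=4: not >6, s = 10-1 = 9
v=5: not >6, s = 9-1 = 8
v=-2: not >6, s = 8-1 = 7
v=2: not >6, s = 7-1 = 6
v=9: >6, s = 6*2+9 = 21
v=11: >6, s = 21*2+11 = 53

53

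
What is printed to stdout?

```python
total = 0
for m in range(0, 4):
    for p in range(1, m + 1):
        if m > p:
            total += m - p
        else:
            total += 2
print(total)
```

10

m=1,p=1: not 1>1, total = 0+2 = 2
m=2,p=1: 2>1, total = 2+1 = 3
m=2,p=2: not 2>2, total = 3+2 = 5
m=3,p=1: 3>1, total = 5+2 = 7
m=3,p=2: 3>2, total = 7+1 = 8
m=3,p=3: not 3>3, total = 8+2 = 10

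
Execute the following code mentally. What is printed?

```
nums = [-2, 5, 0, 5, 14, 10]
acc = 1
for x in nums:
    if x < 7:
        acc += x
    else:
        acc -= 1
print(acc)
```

7

x=-2: <7, acc = 1+(-2) = -1
x=5: <7, acc = (-1)+5 = 4
x=0: <7, acc = 4+0 = 4
x=5: <7, acc = 4+5 = 9
x=14: not <7, acc = 9-1 = 8
x=10: not <7, acc = 8-1 = 7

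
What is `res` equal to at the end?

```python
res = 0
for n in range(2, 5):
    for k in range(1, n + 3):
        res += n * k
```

n=2,k=1: res = 0+2 = 2
n=2,k=2: res = 2+4 = 6
n=2,k=3: res = 6+6 = 12
n=2,k=4: res = 12+8 = 20
n=3,k=1: res = 20+3 = 23
n=3,k=2: res = 23+6 = 29
n=3,k=3: res = 29+9 = 38
n=3,k=4: res = 38+12 = 50
n=3,k=5: res = 50+15 = 65
n=4,k=1: res = 65+4 = 69
n=4,k=2: res = 69+8 = 77
n=4,k=3: res = 77+12 = 89
n=4,k=4: res = 89+16 = 105
n=4,k=5: res = 105+20 = 125
n=4,k=6: res = 125+24 = 149

149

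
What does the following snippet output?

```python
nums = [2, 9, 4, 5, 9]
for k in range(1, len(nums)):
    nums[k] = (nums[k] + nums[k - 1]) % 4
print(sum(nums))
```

k=1: nums[1] = (9+2)%4 = 3 → [2, 3, 4, 5, 9]
k=2: nums[2] = (4+3)%4 = 3 → [2, 3, 3, 5, 9]
k=3: nums[3] = (5+3)%4 = 0 → [2, 3, 3, 0, 9]
k=4: nums[4] = (9+0)%4 = 1 → [2, 3, 3, 0, 1]
sum = 9

9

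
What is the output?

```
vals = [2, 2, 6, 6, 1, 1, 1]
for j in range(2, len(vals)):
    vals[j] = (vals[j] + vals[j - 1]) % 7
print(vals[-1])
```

j=2: vals[2] = (6+2)%7 = 1 → [2, 2, 1, 6, 1, 1, 1]
j=3: vals[3] = (6+1)%7 = 0 → [2, 2, 1, 0, 1, 1, 1]
j=4: vals[4] = (1+0)%7 = 1 → [2, 2, 1, 0, 1, 1, 1]
j=5: vals[5] = (1+1)%7 = 2 → [2, 2, 1, 0, 1, 2, 1]
j=6: vals[6] = (1+2)%7 = 3 → [2, 2, 1, 0, 1, 2, 3]

3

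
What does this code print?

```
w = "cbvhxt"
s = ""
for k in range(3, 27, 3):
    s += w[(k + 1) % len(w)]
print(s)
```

k=3: add w[4]='x' → 'x'
k=6: add w[1]='b' → 'xb'
k=9: add w[4]='x' → 'xbx'
k=12: add w[1]='b' → 'xbxb'
k=15: add w[4]='x' → 'xbxbx'
k=18: add w[1]='b' → 'xbxbxb'
k=21: add w[4]='x' → 'xbxbxbx'
k=24: add w[1]='b' → 'xbxbxbxb'

xbxbxbxb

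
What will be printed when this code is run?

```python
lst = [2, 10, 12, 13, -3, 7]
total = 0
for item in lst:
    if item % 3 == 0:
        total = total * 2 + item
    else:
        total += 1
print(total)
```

32

item=2: not %3==0, total = 0+1 = 1
item=10: not %3==0, total = 1+1 = 2
item=12: %3==0, total = 2*2+12 = 16
item=13: not %3==0, total = 16+1 = 17
item=-3: %3==0, total = 17*2+(-3) = 31
item=7: not %3==0, total = 31+1 = 32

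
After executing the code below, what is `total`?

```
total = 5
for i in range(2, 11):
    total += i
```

59

i=2: total = 5+2 = 7
i=3: total = 7+3 = 10
i=4: total = 10+4 = 14
i=5: total = 14+5 = 19
i=6: total = 19+6 = 25
i=7: total = 25+7 = 32
i=8: total = 32+8 = 40
i=9: total = 40+9 = 49
i=10: total = 49+10 = 59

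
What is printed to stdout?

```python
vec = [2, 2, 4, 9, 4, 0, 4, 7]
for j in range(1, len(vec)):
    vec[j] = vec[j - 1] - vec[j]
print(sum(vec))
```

j=1: vec[1] = 2-2 = 0 → [2, 0, 4, 9, 4, 0, 4, 7]
j=2: vec[2] = 0-4 = -4 → [2, 0, -4, 9, 4, 0, 4, 7]
j=3: vec[3] = (-4)-9 = -13 → [2, 0, -4, -13, 4, 0, 4, 7]
j=4: vec[4] = (-13)-4 = -17 → [2, 0, -4, -13, -17, 0, 4, 7]
j=5: vec[5] = (-17)-0 = -17 → [2, 0, -4, -13, -17, -17, 4, 7]
j=6: vec[6] = (-17)-4 = -21 → [2, 0, -4, -13, -17, -17, -21, 7]
j=7: vec[7] = (-21)-7 = -28 → [2, 0, -4, -13, -17, -17, -21, -28]
sum = -98

-98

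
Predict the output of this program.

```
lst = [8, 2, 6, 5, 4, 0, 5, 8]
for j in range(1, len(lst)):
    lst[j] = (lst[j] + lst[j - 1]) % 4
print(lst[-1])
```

2

j=1: lst[1] = (2+8)%4 = 2 → [8, 2, 6, 5, 4, 0, 5, 8]
j=2: lst[2] = (6+2)%4 = 0 → [8, 2, 0, 5, 4, 0, 5, 8]
j=3: lst[3] = (5+0)%4 = 1 → [8, 2, 0, 1, 4, 0, 5, 8]
j=4: lst[4] = (4+1)%4 = 1 → [8, 2, 0, 1, 1, 0, 5, 8]
j=5: lst[5] = (0+1)%4 = 1 → [8, 2, 0, 1, 1, 1, 5, 8]
j=6: lst[6] = (5+1)%4 = 2 → [8, 2, 0, 1, 1, 1, 2, 8]
j=7: lst[7] = (8+2)%4 = 2 → [8, 2, 0, 1, 1, 1, 2, 2]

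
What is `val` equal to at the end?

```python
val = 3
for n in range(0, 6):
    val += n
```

18

n=0: val = 3+0 = 3
n=1: val = 3+1 = 4
n=2: val = 4+2 = 6
n=3: val = 6+3 = 9
n=4: val = 9+4 = 13
n=5: val = 13+5 = 18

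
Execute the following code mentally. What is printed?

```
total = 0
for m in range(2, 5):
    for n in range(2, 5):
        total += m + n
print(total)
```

m=2,n=2: total = 0+4 = 4
m=2,n=3: total = 4+5 = 9
m=2,n=4: total = 9+6 = 15
m=3,n=2: total = 15+5 = 20
m=3,n=3: total = 20+6 = 26
m=3,n=4: total = 26+7 = 33
m=4,n=2: total = 33+6 = 39
m=4,n=3: total = 39+7 = 46
m=4,n=4: total = 46+8 = 54

54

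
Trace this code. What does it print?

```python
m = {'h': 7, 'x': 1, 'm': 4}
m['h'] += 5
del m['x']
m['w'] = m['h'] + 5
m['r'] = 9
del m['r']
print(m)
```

{'h': 12, 'm': 4, 'w': 17}

m['h'] = 7+5 = 12 → {'h': 12, 'x': 1, 'm': 4}
del 'x' → {'h': 12, 'm': 4}
m['w'] = m['h']+5 = 17 → {'h': 12, 'm': 4, 'w': 17}
m['r'] = 9 → {'h': 12, 'm': 4, 'w': 17, 'r': 9}
del 'r' → {'h': 12, 'm': 4, 'w': 17}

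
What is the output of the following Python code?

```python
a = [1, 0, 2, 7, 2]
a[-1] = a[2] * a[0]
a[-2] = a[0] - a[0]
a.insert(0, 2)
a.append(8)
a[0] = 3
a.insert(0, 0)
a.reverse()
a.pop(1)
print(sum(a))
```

14

a[-1] = a[2]*a[0] = 2*1 = 2 → [1, 0, 2, 7, 2]
a[-2] = a[0]-a[0] = 1-1 = 0 → [1, 0, 2, 0, 2]
insert 2 at 0 → [2, 1, 0, 2, 0, 2]
append 8 → [2, 1, 0, 2, 0, 2, 8]
a[0] = 3 → [3, 1, 0, 2, 0, 2, 8]
insert 0 at 0 → [0, 3, 1, 0, 2, 0, 2, 8]
reverse → [8, 2, 0, 2, 0, 1, 3, 0]
pop(1) removes 2 → [8, 0, 2, 0, 1, 3, 0]
sum = 14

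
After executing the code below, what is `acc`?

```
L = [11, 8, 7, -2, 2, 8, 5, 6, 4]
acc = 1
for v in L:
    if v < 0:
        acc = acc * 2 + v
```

v=11: not <0
v=8: not <0
v=7: not <0
v=-2: <0, acc = 1*2+(-2) = 0
v=2: not <0
v=8: not <0
v=5: not <0
v=6: not <0
v=4: not <0

0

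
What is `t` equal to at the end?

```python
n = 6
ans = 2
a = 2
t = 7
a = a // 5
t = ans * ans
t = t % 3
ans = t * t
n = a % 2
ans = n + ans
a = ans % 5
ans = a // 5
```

1

a = 2//5 = 0
t = 2*2 = 4
t = 4%3 = 1
ans = 1*1 = 1
n = 0%2 = 0
ans = 0+1 = 1
a = 1%5 = 1
ans = 1//5 = 0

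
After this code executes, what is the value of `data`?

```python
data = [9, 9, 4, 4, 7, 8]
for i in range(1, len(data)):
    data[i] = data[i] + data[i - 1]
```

[9, 18, 22, 26, 33, 41]

i=1: data[1] = 9+9 = 18 → [9, 18, 4, 4, 7, 8]
i=2: data[2] = 4+18 = 22 → [9, 18, 22, 4, 7, 8]
i=3: data[3] = 4+22 = 26 → [9, 18, 22, 26, 7, 8]
i=4: data[4] = 7+26 = 33 → [9, 18, 22, 26, 33, 8]
i=5: data[5] = 8+33 = 41 → [9, 18, 22, 26, 33, 41]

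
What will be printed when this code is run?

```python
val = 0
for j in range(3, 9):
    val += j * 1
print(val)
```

j=3: val = 0+3*1 = 3
j=4: val = 3+4*1 = 7
j=5: val = 7+5*1 = 12
j=6: val = 12+6*1 = 18
j=7: val = 18+7*1 = 25
j=8: val = 25+8*1 = 33

33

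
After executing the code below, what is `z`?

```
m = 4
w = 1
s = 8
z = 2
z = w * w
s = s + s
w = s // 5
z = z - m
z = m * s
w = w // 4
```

z = 1*1 = 1
s = 8+8 = 16
w = 16//5 = 3
z = 1-4 = -3
z = 4*16 = 64
w = 3//4 = 0

64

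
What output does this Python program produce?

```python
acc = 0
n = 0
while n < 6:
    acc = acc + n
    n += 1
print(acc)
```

15

n=0: acc = 0+0 = 0
n=1: acc = 0+1 = 1
n=2: acc = 1+2 = 3
n=3: acc = 3+3 = 6
n=4: acc = 6+4 = 10
n=5: acc = 10+5 = 15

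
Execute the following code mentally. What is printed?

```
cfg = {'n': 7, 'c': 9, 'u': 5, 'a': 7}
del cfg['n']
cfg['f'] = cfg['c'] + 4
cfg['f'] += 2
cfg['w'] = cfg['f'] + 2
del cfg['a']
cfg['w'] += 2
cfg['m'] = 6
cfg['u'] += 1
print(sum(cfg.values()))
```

55

del 'n' → {'c': 9, 'u': 5, 'a': 7}
cfg['f'] = cfg['c']+4 = 13 → {'c': 9, 'u': 5, 'a': 7, 'f': 13}
cfg['f'] = 13+2 = 15 → {'c': 9, 'u': 5, 'a': 7, 'f': 15}
cfg['w'] = cfg['f']+2 = 17 → {'c': 9, 'u': 5, 'a': 7, 'f': 15, 'w': 17}
del 'a' → {'c': 9, 'u': 5, 'f': 15, 'w': 17}
cfg['w'] = 17+2 = 19 → {'c': 9, 'u': 5, 'f': 15, 'w': 19}
cfg['m'] = 6 → {'c': 9, 'u': 5, 'f': 15, 'w': 19, 'm': 6}
cfg['u'] = 5+1 = 6 → {'c': 9, 'u': 6, 'f': 15, 'w': 19, 'm': 6}
sum of values = 55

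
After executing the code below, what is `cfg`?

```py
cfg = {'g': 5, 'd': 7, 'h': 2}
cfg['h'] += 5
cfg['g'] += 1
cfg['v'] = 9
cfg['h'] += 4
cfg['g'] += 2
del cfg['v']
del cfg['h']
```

cfg['h'] = 2+5 = 7 → {'g': 5, 'd': 7, 'h': 7}
cfg['g'] = 5+1 = 6 → {'g': 6, 'd': 7, 'h': 7}
cfg['v'] = 9 → {'g': 6, 'd': 7, 'h': 7, 'v': 9}
cfg['h'] = 7+4 = 11 → {'g': 6, 'd': 7, 'h': 11, 'v': 9}
cfg['g'] = 6+2 = 8 → {'g': 8, 'd': 7, 'h': 11, 'v': 9}
del 'v' → {'g': 8, 'd': 7, 'h': 11}
del 'h' → {'g': 8, 'd': 7}

{'g': 8, 'd': 7}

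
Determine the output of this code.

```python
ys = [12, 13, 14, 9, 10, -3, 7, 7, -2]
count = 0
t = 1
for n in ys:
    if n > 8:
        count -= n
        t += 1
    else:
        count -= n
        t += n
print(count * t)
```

-1005

n=12: >8, count = 0-12 = -12; t=2
n=13: >8, count = (-12)-13 = -25; t=3
n=14: >8, count = (-25)-14 = -39; t=4
n=9: >8, count = (-39)-9 = -48; t=5
n=10: >8, count = (-48)-10 = -58; t=6
n=-3: not >8, count = (-58)-(-3) = -55; t=3
n=7: not >8, count = (-55)-7 = -62; t=10
n=7: not >8, count = (-62)-7 = -69; t=17
n=-2: not >8, count = (-69)-(-2) = -67; t=15
count*t = (-67)*15 = -1005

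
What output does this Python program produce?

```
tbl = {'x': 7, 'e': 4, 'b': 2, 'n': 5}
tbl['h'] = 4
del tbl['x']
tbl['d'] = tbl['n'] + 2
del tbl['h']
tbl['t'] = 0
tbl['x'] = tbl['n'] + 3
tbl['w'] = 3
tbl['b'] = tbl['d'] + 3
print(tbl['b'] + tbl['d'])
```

tbl['h'] = 4 → {'x': 7, 'e': 4, 'b': 2, 'n': 5, 'h': 4}
del 'x' → {'e': 4, 'b': 2, 'n': 5, 'h': 4}
tbl['d'] = tbl['n']+2 = 7 → {'e': 4, 'b': 2, 'n': 5, 'h': 4, 'd': 7}
del 'h' → {'e': 4, 'b': 2, 'n': 5, 'd': 7}
tbl['t'] = 0 → {'e': 4, 'b': 2, 'n': 5, 'd': 7, 't': 0}
tbl['x'] = tbl['n']+3 = 8 → {'e': 4, 'b': 2, 'n': 5, 'd': 7, 't': 0, 'x': 8}
tbl['w'] = 3 → {'e': 4, 'b': 2, 'n': 5, 'd': 7, 't': 0, 'x': 8, 'w': 3}
tbl['b'] = tbl['d']+3 = 10 → {'e': 4, 'b': 10, 'n': 5, 'd': 7, 't': 0, 'x': 8, 'w': 3}
tbl['b']+tbl['d'] = 10+7 = 17

17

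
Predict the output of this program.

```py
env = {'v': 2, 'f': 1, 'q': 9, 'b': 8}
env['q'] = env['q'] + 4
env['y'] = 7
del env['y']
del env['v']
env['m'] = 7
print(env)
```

{'f': 1, 'q': 13, 'b': 8, 'm': 7}

env['q'] = env['q']+4 = 13 → {'v': 2, 'f': 1, 'q': 13, 'b': 8}
env['y'] = 7 → {'v': 2, 'f': 1, 'q': 13, 'b': 8, 'y': 7}
del 'y' → {'v': 2, 'f': 1, 'q': 13, 'b': 8}
del 'v' → {'f': 1, 'q': 13, 'b': 8}
env['m'] = 7 → {'f': 1, 'q': 13, 'b': 8, 'm': 7}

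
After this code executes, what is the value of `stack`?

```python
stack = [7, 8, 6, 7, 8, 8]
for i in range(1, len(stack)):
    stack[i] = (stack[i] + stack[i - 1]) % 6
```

i=1: stack[1] = (8+7)%6 = 3 → [7, 3, 6, 7, 8, 8]
i=2: stack[2] = (6+3)%6 = 3 → [7, 3, 3, 7, 8, 8]
i=3: stack[3] = (7+3)%6 = 4 → [7, 3, 3, 4, 8, 8]
i=4: stack[4] = (8+4)%6 = 0 → [7, 3, 3, 4, 0, 8]
i=5: stack[5] = (8+0)%6 = 2 → [7, 3, 3, 4, 0, 2]

[7, 3, 3, 4, 0, 2]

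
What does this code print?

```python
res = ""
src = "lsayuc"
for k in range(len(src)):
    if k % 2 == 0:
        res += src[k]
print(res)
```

lau

k=0: add 'l' → 'l'
k=1: skip
k=2: add 'a' → 'la'
k=3: skip
k=4: add 'u' → 'lau'
k=5: skip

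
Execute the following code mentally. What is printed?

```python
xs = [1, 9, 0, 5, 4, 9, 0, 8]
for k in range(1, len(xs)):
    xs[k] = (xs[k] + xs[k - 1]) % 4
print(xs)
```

[1, 2, 2, 3, 3, 0, 0, 0]

k=1: xs[1] = (9+1)%4 = 2 → [1, 2, 0, 5, 4, 9, 0, 8]
k=2: xs[2] = (0+2)%4 = 2 → [1, 2, 2, 5, 4, 9, 0, 8]
k=3: xs[3] = (5+2)%4 = 3 → [1, 2, 2, 3, 4, 9, 0, 8]
k=4: xs[4] = (4+3)%4 = 3 → [1, 2, 2, 3, 3, 9, 0, 8]
k=5: xs[5] = (9+3)%4 = 0 → [1, 2, 2, 3, 3, 0, 0, 8]
k=6: xs[6] = (0+0)%4 = 0 → [1, 2, 2, 3, 3, 0, 0, 8]
k=7: xs[7] = (8+0)%4 = 0 → [1, 2, 2, 3, 3, 0, 0, 0]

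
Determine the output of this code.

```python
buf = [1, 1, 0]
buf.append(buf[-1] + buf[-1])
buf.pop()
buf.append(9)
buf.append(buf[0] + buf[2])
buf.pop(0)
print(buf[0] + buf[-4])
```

append buf[-1]+buf[-1] = 0+0 = 0 → [1, 1, 0, 0]
pop() removes 0 → [1, 1, 0]
append 9 → [1, 1, 0, 9]
append buf[0]+buf[2] = 1+0 = 1 → [1, 1, 0, 9, 1]
pop(0) removes 1 → [1, 0, 9, 1]
buf[0]+buf[-4] = 1+1 = 2

2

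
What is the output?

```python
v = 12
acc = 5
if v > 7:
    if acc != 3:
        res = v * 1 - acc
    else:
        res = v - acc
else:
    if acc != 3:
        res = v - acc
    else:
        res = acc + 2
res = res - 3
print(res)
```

v=12, acc=5
v > 7 is True; acc != 3 is True
→ res = v * 1 - acc = 7
res = 7-3 = 4

4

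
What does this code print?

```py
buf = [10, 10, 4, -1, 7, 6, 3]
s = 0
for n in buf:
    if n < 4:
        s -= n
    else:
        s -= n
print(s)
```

n=10: not <4, s = 0-10 = -10
n=10: not <4, s = (-10)-10 = -20
n=4: not <4, s = (-20)-4 = -24
n=-1: <4, s = (-24)-(-1) = -23
n=7: not <4, s = (-23)-7 = -30
n=6: not <4, s = (-30)-6 = -36
n=3: <4, s = (-36)-3 = -39

-39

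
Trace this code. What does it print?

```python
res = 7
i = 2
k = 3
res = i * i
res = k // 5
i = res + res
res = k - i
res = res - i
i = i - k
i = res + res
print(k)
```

res = 2*2 = 4
res = 3//5 = 0
i = 0+0 = 0
res = 3-0 = 3
res = 3-0 = 3
i = 0-3 = -3
i = 3+3 = 6

3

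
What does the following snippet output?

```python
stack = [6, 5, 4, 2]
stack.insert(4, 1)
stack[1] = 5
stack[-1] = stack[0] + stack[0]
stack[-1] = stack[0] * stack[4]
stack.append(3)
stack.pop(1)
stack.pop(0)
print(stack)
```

[4, 2, 72, 3]

insert 1 at 4 → [6, 5, 4, 2, 1]
stack[1] = 5 → [6, 5, 4, 2, 1]
stack[-1] = stack[0]+stack[0] = 6+6 = 12 → [6, 5, 4, 2, 12]
stack[-1] = stack[0]*stack[4] = 6*12 = 72 → [6, 5, 4, 2, 72]
append 3 → [6, 5, 4, 2, 72, 3]
pop(1) removes 5 → [6, 4, 2, 72, 3]
pop(0) removes 6 → [4, 2, 72, 3]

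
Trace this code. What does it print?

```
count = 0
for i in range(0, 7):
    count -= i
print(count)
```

i=0: count = 0-0 = 0
i=1: count = 0-1 = -1
i=2: count = (-1)-2 = -3
i=3: count = (-3)-3 = -6
i=4: count = (-6)-4 = -10
i=5: count = (-10)-5 = -15
i=6: count = (-15)-6 = -21

-21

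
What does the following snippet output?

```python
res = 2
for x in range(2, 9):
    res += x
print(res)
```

37

x=2: res = 2+2 = 4
x=3: res = 4+3 = 7
x=4: res = 7+4 = 11
x=5: res = 11+5 = 16
x=6: res = 16+6 = 22
x=7: res = 22+7 = 29
x=8: res = 29+8 = 37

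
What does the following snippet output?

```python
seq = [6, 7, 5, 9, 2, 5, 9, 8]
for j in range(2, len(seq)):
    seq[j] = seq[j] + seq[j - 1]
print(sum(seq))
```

j=2: seq[2] = 5+7 = 12 → [6, 7, 12, 9, 2, 5, 9, 8]
j=3: seq[3] = 9+12 = 21 → [6, 7, 12, 21, 2, 5, 9, 8]
j=4: seq[4] = 2+21 = 23 → [6, 7, 12, 21, 23, 5, 9, 8]
j=5: seq[5] = 5+23 = 28 → [6, 7, 12, 21, 23, 28, 9, 8]
j=6: seq[6] = 9+28 = 37 → [6, 7, 12, 21, 23, 28, 37, 8]
j=7: seq[7] = 8+37 = 45 → [6, 7, 12, 21, 23, 28, 37, 45]
sum = 179

179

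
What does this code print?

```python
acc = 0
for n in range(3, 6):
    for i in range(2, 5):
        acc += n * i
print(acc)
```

n=3,i=2: acc = 0+6 = 6
n=3,i=3: acc = 6+9 = 15
n=3,i=4: acc = 15+12 = 27
n=4,i=2: acc = 27+8 = 35
n=4,i=3: acc = 35+12 = 47
n=4,i=4: acc = 47+16 = 63
n=5,i=2: acc = 63+10 = 73
n=5,i=3: acc = 73+15 = 88
n=5,i=4: acc = 88+20 = 108

108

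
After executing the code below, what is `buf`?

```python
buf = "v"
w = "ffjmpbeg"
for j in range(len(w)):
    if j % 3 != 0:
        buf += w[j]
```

'vfjpbg'

j=0: skip
j=1: add 'f' → 'vf'
j=2: add 'j' → 'vfj'
j=3: skip
j=4: add 'p' → 'vfjp'
j=5: add 'b' → 'vfjpb'
j=6: skip
j=7: add 'g' → 'vfjpbg'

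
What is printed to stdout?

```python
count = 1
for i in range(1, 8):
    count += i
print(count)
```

i=1: count = 1+1 = 2
i=2: count = 2+2 = 4
i=3: count = 4+3 = 7
i=4: count = 7+4 = 11
i=5: count = 11+5 = 16
i=6: count = 16+6 = 22
i=7: count = 22+7 = 29

29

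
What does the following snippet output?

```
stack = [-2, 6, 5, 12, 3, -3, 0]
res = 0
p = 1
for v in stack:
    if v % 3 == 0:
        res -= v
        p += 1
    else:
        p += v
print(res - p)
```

-27

v=-2: not %3==0; p=-1
v=6: %3==0, res = 0-6 = -6; p=0
v=5: not %3==0; p=5
v=12: %3==0, res = (-6)-12 = -18; p=6
v=3: %3==0, res = (-18)-3 = -21; p=7
v=-3: %3==0, res = (-21)-(-3) = -18; p=8
v=0: %3==0, res = (-18)-0 = -18; p=9
res-p = (-18)-9 = -27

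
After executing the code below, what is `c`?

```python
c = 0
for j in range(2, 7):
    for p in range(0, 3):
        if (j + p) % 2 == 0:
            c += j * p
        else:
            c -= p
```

j=2,p=0: even sum, c = 0+0 = 0
j=2,p=1: odd sum, c = 0-1 = -1
j=2,p=2: even sum, c = (-1)+4 = 3
j=3,p=0: odd sum, c = 3-0 = 3
j=3,p=1: even sum, c = 3+3 = 6
j=3,p=2: odd sum, c = 6-2 = 4
j=4,p=0: even sum, c = 4+0 = 4
j=4,p=1: odd sum, c = 4-1 = 3
j=4,p=2: even sum, c = 3+8 = 11
j=5,p=0: odd sum, c = 11-0 = 11
j=5,p=1: even sum, c = 11+5 = 16
j=5,p=2: odd sum, c = 16-2 = 14
j=6,p=0: even sum, c = 14+0 = 14
j=6,p=1: odd sum, c = 14-1 = 13
j=6,p=2: even sum, c = 13+12 = 25

25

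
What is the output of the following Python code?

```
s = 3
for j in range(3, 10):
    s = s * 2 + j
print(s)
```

885

j=3: s = 3*2+3 = 9
j=4: s = 9*2+4 = 22
j=5: s = 22*2+5 = 49
j=6: s = 49*2+6 = 104
j=7: s = 104*2+7 = 215
j=8: s = 215*2+8 = 438
j=9: s = 438*2+9 = 885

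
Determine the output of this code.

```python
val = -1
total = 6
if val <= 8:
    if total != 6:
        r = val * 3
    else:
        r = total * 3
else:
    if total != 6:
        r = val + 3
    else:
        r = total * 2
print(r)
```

val=-1, total=6
val <= 8 is True; total != 6 is False
→ r = total * 3 = 18

18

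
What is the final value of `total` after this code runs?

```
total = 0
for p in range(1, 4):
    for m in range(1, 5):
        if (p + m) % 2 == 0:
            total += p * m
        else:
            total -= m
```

12

p=1,m=1: even sum, total = 0+1 = 1
p=1,m=2: odd sum, total = 1-2 = -1
p=1,m=3: even sum, total = (-1)+3 = 2
p=1,m=4: odd sum, total = 2-4 = -2
p=2,m=1: odd sum, total = (-2)-1 = -3
p=2,m=2: even sum, total = (-3)+4 = 1
p=2,m=3: odd sum, total = 1-3 = -2
p=2,m=4: even sum, total = (-2)+8 = 6
p=3,m=1: even sum, total = 6+3 = 9
p=3,m=2: odd sum, total = 9-2 = 7
p=3,m=3: even sum, total = 7+9 = 16
p=3,m=4: odd sum, total = 16-4 = 12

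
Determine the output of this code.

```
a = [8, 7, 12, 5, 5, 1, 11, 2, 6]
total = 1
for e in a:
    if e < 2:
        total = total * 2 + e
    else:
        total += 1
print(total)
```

e=8: not <2, total = 1+1 = 2
e=7: not <2, total = 2+1 = 3
e=12: not <2, total = 3+1 = 4
e=5: not <2, total = 4+1 = 5
e=5: not <2, total = 5+1 = 6
e=1: <2, total = 6*2+1 = 13
e=11: not <2, total = 13+1 = 14
e=2: not <2, total = 14+1 = 15
e=6: not <2, total = 15+1 = 16

16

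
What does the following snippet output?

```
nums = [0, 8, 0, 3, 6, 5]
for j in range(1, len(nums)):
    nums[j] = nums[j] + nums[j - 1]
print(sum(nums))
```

j=1: nums[1] = 8+0 = 8 → [0, 8, 0, 3, 6, 5]
j=2: nums[2] = 0+8 = 8 → [0, 8, 8, 3, 6, 5]
j=3: nums[3] = 3+8 = 11 → [0, 8, 8, 11, 6, 5]
j=4: nums[4] = 6+11 = 17 → [0, 8, 8, 11, 17, 5]
j=5: nums[5] = 5+17 = 22 → [0, 8, 8, 11, 17, 22]
sum = 66

66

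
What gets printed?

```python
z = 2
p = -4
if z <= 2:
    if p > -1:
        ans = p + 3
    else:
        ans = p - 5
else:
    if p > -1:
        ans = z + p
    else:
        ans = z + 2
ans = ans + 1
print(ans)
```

-8

z=2, p=-4
z <= 2 is True; p > -1 is False
→ ans = p - 5 = -9
ans = (-9)+1 = -8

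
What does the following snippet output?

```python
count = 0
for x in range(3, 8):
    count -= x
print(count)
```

-25

x=3: count = 0-3 = -3
x=4: count = (-3)-4 = -7
x=5: count = (-7)-5 = -12
x=6: count = (-12)-6 = -18
x=7: count = (-18)-7 = -25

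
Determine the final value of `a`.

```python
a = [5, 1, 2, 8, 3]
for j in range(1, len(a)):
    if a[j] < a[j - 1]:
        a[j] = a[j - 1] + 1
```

j=1: 1<5, a[1] = 5+1 = 6 → [5, 6, 2, 8, 3]
j=2: 2<6, a[2] = 6+1 = 7 → [5, 6, 7, 8, 3]
j=3: 8>=7, unchanged → [5, 6, 7, 8, 3]
j=4: 3<8, a[4] = 8+1 = 9 → [5, 6, 7, 8, 9]

[5, 6, 7, 8, 9]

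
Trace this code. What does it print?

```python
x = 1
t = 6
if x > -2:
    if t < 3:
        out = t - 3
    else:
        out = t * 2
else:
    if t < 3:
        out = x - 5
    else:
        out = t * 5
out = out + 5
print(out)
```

x=1, t=6
x > -2 is True; t < 3 is False
→ out = t * 2 = 12
out = 12+5 = 17

17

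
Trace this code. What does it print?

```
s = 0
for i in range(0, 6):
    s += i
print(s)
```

15

i=0: s = 0+0 = 0
i=1: s = 0+1 = 1
i=2: s = 1+2 = 3
i=3: s = 3+3 = 6
i=4: s = 6+4 = 10
i=5: s = 10+5 = 15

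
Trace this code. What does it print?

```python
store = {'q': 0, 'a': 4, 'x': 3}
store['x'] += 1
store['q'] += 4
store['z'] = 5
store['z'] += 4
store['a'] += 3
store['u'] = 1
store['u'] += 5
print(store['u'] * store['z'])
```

54

store['x'] = 3+1 = 4 → {'q': 0, 'a': 4, 'x': 4}
store['q'] = 0+4 = 4 → {'q': 4, 'a': 4, 'x': 4}
store['z'] = 5 → {'q': 4, 'a': 4, 'x': 4, 'z': 5}
store['z'] = 5+4 = 9 → {'q': 4, 'a': 4, 'x': 4, 'z': 9}
store['a'] = 4+3 = 7 → {'q': 4, 'a': 7, 'x': 4, 'z': 9}
store['u'] = 1 → {'q': 4, 'a': 7, 'x': 4, 'z': 9, 'u': 1}
store['u'] = 1+5 = 6 → {'q': 4, 'a': 7, 'x': 4, 'z': 9, 'u': 6}
store['u']*store['z'] = 6*9 = 54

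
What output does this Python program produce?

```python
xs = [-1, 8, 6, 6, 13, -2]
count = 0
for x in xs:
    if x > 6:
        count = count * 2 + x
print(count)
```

29

x=-1: not >6
x=8: >6, count = 0*2+8 = 8
x=6: not >6
x=6: not >6
x=13: >6, count = 8*2+13 = 29
x=-2: not >6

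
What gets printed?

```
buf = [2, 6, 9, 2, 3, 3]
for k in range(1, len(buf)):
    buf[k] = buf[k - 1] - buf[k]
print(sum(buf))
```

k=1: buf[1] = 2-6 = -4 → [2, -4, 9, 2, 3, 3]
k=2: buf[2] = (-4)-9 = -13 → [2, -4, -13, 2, 3, 3]
k=3: buf[3] = (-13)-2 = -15 → [2, -4, -13, -15, 3, 3]
k=4: buf[4] = (-15)-3 = -18 → [2, -4, -13, -15, -18, 3]
k=5: buf[5] = (-18)-3 = -21 → [2, -4, -13, -15, -18, -21]
sum = -69

-69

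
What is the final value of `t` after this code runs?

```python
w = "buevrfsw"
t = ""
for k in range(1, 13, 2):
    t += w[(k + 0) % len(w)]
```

'uvfwuv'

k=1: add w[1]='u' → 'u'
k=3: add w[3]='v' → 'uv'
k=5: add w[5]='f' → 'uvf'
k=7: add w[7]='w' → 'uvfw'
k=9: add w[1]='u' → 'uvfwu'
k=11: add w[3]='v' → 'uvfwuv'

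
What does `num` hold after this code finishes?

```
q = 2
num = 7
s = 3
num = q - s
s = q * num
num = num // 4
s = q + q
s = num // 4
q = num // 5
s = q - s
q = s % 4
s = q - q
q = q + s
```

num = 2-3 = -1
s = 2*(-1) = -2
num = (-1)//4 = -1
s = 2+2 = 4
s = (-1)//4 = -1
q = (-1)//5 = -1
s = (-1)-(-1) = 0
q = 0%4 = 0
s = 0-0 = 0
q = 0+0 = 0

-1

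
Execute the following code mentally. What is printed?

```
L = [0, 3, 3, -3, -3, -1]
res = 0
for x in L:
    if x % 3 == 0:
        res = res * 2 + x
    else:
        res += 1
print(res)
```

28

x=0: %3==0, res = 0*2+0 = 0
x=3: %3==0, res = 0*2+3 = 3
x=3: %3==0, res = 3*2+3 = 9
x=-3: %3==0, res = 9*2+(-3) = 15
x=-3: %3==0, res = 15*2+(-3) = 27
x=-1: not %3==0, res = 27+1 = 28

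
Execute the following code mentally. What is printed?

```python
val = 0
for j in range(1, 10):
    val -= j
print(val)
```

-45

j=1: val = 0-1 = -1
j=2: val = (-1)-2 = -3
j=3: val = (-3)-3 = -6
j=4: val = (-6)-4 = -10
j=5: val = (-10)-5 = -15
j=6: val = (-15)-6 = -21
j=7: val = (-21)-7 = -28
j=8: val = (-28)-8 = -36
j=9: val = (-36)-9 = -45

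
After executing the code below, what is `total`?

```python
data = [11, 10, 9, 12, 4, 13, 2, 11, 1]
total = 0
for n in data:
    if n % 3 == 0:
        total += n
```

n=11: not %3==0
n=10: not %3==0
n=9: %3==0, total = 0+9 = 9
n=12: %3==0, total = 9+12 = 21
n=4: not %3==0
n=13: not %3==0
n=2: not %3==0
n=11: not %3==0
n=1: not %3==0

21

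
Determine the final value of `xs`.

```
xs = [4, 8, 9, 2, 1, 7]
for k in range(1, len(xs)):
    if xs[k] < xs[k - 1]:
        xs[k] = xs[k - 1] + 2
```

k=1: 8>=4, unchanged → [4, 8, 9, 2, 1, 7]
k=2: 9>=8, unchanged → [4, 8, 9, 2, 1, 7]
k=3: 2<9, xs[3] = 9+2 = 11 → [4, 8, 9, 11, 1, 7]
k=4: 1<11, xs[4] = 11+2 = 13 → [4, 8, 9, 11, 13, 7]
k=5: 7<13, xs[5] = 13+2 = 15 → [4, 8, 9, 11, 13, 15]

[4, 8, 9, 11, 13, 15]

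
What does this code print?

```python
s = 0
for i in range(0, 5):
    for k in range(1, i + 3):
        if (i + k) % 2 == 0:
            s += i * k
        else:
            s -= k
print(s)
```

69

i=0,k=1: odd sum, s = 0-1 = -1
i=0,k=2: even sum, s = (-1)+0 = -1
i=1,k=1: even sum, s = (-1)+1 = 0
i=1,k=2: odd sum, s = 0-2 = -2
i=1,k=3: even sum, s = (-2)+3 = 1
i=2,k=1: odd sum, s = 1-1 = 0
i=2,k=2: even sum, s = 0+4 = 4
i=2,k=3: odd sum, s = 4-3 = 1
i=2,k=4: even sum, s = 1+8 = 9
i=3,k=1: even sum, s = 9+3 = 12
i=3,k=2: odd sum, s = 12-2 = 10
i=3,k=3: even sum, s = 10+9 = 19
i=3,k=4: odd sum, s = 19-4 = 15
i=3,k=5: even sum, s = 15+15 = 30
i=4,k=1: odd sum, s = 30-1 = 29
i=4,k=2: even sum, s = 29+8 = 37
i=4,k=3: odd sum, s = 37-3 = 34
i=4,k=4: even sum, s = 34+16 = 50
i=4,k=5: odd sum, s = 50-5 = 45
i=4,k=6: even sum, s = 45+24 = 69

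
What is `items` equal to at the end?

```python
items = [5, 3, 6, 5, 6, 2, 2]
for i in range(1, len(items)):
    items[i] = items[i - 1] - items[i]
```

i=1: items[1] = 5-3 = 2 → [5, 2, 6, 5, 6, 2, 2]
i=2: items[2] = 2-6 = -4 → [5, 2, -4, 5, 6, 2, 2]
i=3: items[3] = (-4)-5 = -9 → [5, 2, -4, -9, 6, 2, 2]
i=4: items[4] = (-9)-6 = -15 → [5, 2, -4, -9, -15, 2, 2]
i=5: items[5] = (-15)-2 = -17 → [5, 2, -4, -9, -15, -17, 2]
i=6: items[6] = (-17)-2 = -19 → [5, 2, -4, -9, -15, -17, -19]

[5, 2, -4, -9, -15, -17, -19]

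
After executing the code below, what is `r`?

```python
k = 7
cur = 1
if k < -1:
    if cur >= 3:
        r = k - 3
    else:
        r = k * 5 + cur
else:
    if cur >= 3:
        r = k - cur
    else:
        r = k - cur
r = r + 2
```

k=7, cur=1
k < -1 is False; cur >= 3 is False
→ r = k - cur = 6
r = 6+2 = 8

8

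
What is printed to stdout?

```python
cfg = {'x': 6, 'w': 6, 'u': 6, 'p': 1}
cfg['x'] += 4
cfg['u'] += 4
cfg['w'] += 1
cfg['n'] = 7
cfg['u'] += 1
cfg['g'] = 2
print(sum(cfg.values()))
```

cfg['x'] = 6+4 = 10 → {'x': 10, 'w': 6, 'u': 6, 'p': 1}
cfg['u'] = 6+4 = 10 → {'x': 10, 'w': 6, 'u': 10, 'p': 1}
cfg['w'] = 6+1 = 7 → {'x': 10, 'w': 7, 'u': 10, 'p': 1}
cfg['n'] = 7 → {'x': 10, 'w': 7, 'u': 10, 'p': 1, 'n': 7}
cfg['u'] = 10+1 = 11 → {'x': 10, 'w': 7, 'u': 11, 'p': 1, 'n': 7}
cfg['g'] = 2 → {'x': 10, 'w': 7, 'u': 11, 'p': 1, 'n': 7, 'g': 2}
sum of values = 38

38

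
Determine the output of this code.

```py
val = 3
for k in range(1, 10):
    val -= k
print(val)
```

k=1: val = 3-1 = 2
k=2: val = 2-2 = 0
k=3: val = 0-3 = -3
k=4: val = (-3)-4 = -7
k=5: val = (-7)-5 = -12
k=6: val = (-12)-6 = -18
k=7: val = (-18)-7 = -25
k=8: val = (-25)-8 = -33
k=9: val = (-33)-9 = -42

-42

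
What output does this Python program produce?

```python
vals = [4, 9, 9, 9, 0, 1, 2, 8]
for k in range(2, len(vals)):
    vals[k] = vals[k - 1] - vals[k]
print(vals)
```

k=2: vals[2] = 9-9 = 0 → [4, 9, 0, 9, 0, 1, 2, 8]
k=3: vals[3] = 0-9 = -9 → [4, 9, 0, -9, 0, 1, 2, 8]
k=4: vals[4] = (-9)-0 = -9 → [4, 9, 0, -9, -9, 1, 2, 8]
k=5: vals[5] = (-9)-1 = -10 → [4, 9, 0, -9, -9, -10, 2, 8]
k=6: vals[6] = (-10)-2 = -12 → [4, 9, 0, -9, -9, -10, -12, 8]
k=7: vals[7] = (-12)-8 = -20 → [4, 9, 0, -9, -9, -10, -12, -20]

[4, 9, 0, -9, -9, -10, -12, -20]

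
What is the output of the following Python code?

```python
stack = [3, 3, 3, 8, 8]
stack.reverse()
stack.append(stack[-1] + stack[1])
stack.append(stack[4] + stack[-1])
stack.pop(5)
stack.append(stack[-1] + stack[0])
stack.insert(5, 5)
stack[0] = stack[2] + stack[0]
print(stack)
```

reverse → [8, 8, 3, 3, 3]
append stack[-1]+stack[1] = 3+8 = 11 → [8, 8, 3, 3, 3, 11]
append stack[4]+stack[-1] = 3+11 = 14 → [8, 8, 3, 3, 3, 11, 14]
pop(5) removes 11 → [8, 8, 3, 3, 3, 14]
append stack[-1]+stack[0] = 14+8 = 22 → [8, 8, 3, 3, 3, 14, 22]
insert 5 at 5 → [8, 8, 3, 3, 3, 5, 14, 22]
stack[0] = stack[2]+stack[0] = 3+8 = 11 → [11, 8, 3, 3, 3, 5, 14, 22]

[11, 8, 3, 3, 3, 5, 14, 22]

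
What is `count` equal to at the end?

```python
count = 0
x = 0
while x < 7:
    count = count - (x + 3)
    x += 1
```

-42

x=0: count = 0-3 = -3
x=1: count = (-3)-4 = -7
x=2: count = (-7)-5 = -12
x=3: count = (-12)-6 = -18
x=4: count = (-18)-7 = -25
x=5: count = (-25)-8 = -33
x=6: count = (-33)-9 = -42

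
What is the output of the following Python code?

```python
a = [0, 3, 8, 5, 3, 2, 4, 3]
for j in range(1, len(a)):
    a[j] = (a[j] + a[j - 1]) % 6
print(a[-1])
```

4

j=1: a[1] = (3+0)%6 = 3 → [0, 3, 8, 5, 3, 2, 4, 3]
j=2: a[2] = (8+3)%6 = 5 → [0, 3, 5, 5, 3, 2, 4, 3]
j=3: a[3] = (5+5)%6 = 4 → [0, 3, 5, 4, 3, 2, 4, 3]
j=4: a[4] = (3+4)%6 = 1 → [0, 3, 5, 4, 1, 2, 4, 3]
j=5: a[5] = (2+1)%6 = 3 → [0, 3, 5, 4, 1, 3, 4, 3]
j=6: a[6] = (4+3)%6 = 1 → [0, 3, 5, 4, 1, 3, 1, 3]
j=7: a[7] = (3+1)%6 = 4 → [0, 3, 5, 4, 1, 3, 1, 4]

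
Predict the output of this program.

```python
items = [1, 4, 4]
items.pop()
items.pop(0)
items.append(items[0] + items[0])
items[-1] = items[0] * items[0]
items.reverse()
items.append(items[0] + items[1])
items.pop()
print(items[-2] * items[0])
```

pop() removes 4 → [1, 4]
pop(0) removes 1 → [4]
append items[0]+items[0] = 4+4 = 8 → [4, 8]
items[-1] = items[0]*items[0] = 4*4 = 16 → [4, 16]
reverse → [16, 4]
append items[0]+items[1] = 16+4 = 20 → [16, 4, 20]
pop() removes 20 → [16, 4]
items[-2]*items[0] = 16*16 = 256

256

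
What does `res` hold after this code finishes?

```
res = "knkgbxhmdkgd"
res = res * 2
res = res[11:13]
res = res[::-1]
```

repeat ×2 → 'knkgbxhmdkgdknkgbxhmdkgd'
slice [11:13] → 'dk'
reverse → 'kd'

'kd'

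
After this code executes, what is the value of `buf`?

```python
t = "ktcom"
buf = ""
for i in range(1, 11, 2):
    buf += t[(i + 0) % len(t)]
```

i=1: add t[1]='t' → 't'
i=3: add t[3]='o' → 'to'
i=5: add t[0]='k' → 'tok'
i=7: add t[2]='c' → 'tokc'
i=9: add t[4]='m' → 'tokcm'

'tokcm'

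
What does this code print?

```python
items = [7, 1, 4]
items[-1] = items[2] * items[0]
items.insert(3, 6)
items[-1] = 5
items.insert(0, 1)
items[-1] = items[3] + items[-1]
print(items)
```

[1, 7, 1, 28, 33]

items[-1] = items[2]*items[0] = 4*7 = 28 → [7, 1, 28]
insert 6 at 3 → [7, 1, 28, 6]
items[-1] = 5 → [7, 1, 28, 5]
insert 1 at 0 → [1, 7, 1, 28, 5]
items[-1] = items[3]+items[-1] = 28+5 = 33 → [1, 7, 1, 28, 33]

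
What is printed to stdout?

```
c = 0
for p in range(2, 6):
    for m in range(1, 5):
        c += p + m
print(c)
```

96

p=2,m=1: c = 0+3 = 3
p=2,m=2: c = 3+4 = 7
p=2,m=3: c = 7+5 = 12
p=2,m=4: c = 12+6 = 18
p=3,m=1: c = 18+4 = 22
p=3,m=2: c = 22+5 = 27
p=3,m=3: c = 27+6 = 33
p=3,m=4: c = 33+7 = 40
p=4,m=1: c = 40+5 = 45
p=4,m=2: c = 45+6 = 51
p=4,m=3: c = 51+7 = 58
p=4,m=4: c = 58+8 = 66
p=5,m=1: c = 66+6 = 72
p=5,m=2: c = 72+7 = 79
p=5,m=3: c = 79+8 = 87
p=5,m=4: c = 87+9 = 96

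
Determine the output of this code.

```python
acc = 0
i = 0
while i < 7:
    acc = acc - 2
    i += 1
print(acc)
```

-14

i=0: acc = 0-2 = -2
i=1: acc = (-2)-2 = -4
i=2: acc = (-4)-2 = -6
i=3: acc = (-6)-2 = -8
i=4: acc = (-8)-2 = -10
i=5: acc = (-10)-2 = -12
i=6: acc = (-12)-2 = -14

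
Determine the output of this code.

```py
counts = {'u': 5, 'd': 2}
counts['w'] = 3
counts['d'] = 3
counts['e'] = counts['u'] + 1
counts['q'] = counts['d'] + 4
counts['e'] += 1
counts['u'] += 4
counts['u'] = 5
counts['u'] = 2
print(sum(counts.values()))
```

counts['w'] = 3 → {'u': 5, 'd': 2, 'w': 3}
counts['d'] = 3 → {'u': 5, 'd': 3, 'w': 3}
counts['e'] = counts['u']+1 = 6 → {'u': 5, 'd': 3, 'w': 3, 'e': 6}
counts['q'] = counts['d']+4 = 7 → {'u': 5, 'd': 3, 'w': 3, 'e': 6, 'q': 7}
counts['e'] = 6+1 = 7 → {'u': 5, 'd': 3, 'w': 3, 'e': 7, 'q': 7}
counts['u'] = 5+4 = 9 → {'u': 9, 'd': 3, 'w': 3, 'e': 7, 'q': 7}
counts['u'] = 5 → {'u': 5, 'd': 3, 'w': 3, 'e': 7, 'q': 7}
counts['u'] = 2 → {'u': 2, 'd': 3, 'w': 3, 'e': 7, 'q': 7}
sum of values = 22

22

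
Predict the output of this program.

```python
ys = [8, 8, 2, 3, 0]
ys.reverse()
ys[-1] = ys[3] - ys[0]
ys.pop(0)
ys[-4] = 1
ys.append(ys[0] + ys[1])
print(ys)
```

reverse → [0, 3, 2, 8, 8]
ys[-1] = ys[3]-ys[0] = 8-0 = 8 → [0, 3, 2, 8, 8]
pop(0) removes 0 → [3, 2, 8, 8]
ys[-4] = 1 → [1, 2, 8, 8]
append ys[0]+ys[1] = 1+2 = 3 → [1, 2, 8, 8, 3]

[1, 2, 8, 8, 3]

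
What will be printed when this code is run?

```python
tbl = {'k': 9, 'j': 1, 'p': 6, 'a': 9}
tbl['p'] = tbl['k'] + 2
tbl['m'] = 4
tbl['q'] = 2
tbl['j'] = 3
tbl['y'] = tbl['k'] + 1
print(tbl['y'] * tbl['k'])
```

tbl['p'] = tbl['k']+2 = 11 → {'k': 9, 'j': 1, 'p': 11, 'a': 9}
tbl['m'] = 4 → {'k': 9, 'j': 1, 'p': 11, 'a': 9, 'm': 4}
tbl['q'] = 2 → {'k': 9, 'j': 1, 'p': 11, 'a': 9, 'm': 4, 'q': 2}
tbl['j'] = 3 → {'k': 9, 'j': 3, 'p': 11, 'a': 9, 'm': 4, 'q': 2}
tbl['y'] = tbl['k']+1 = 10 → {'k': 9, 'j': 3, 'p': 11, 'a': 9, 'm': 4, 'q': 2, 'y': 10}
tbl['y']*tbl['k'] = 10*9 = 90

90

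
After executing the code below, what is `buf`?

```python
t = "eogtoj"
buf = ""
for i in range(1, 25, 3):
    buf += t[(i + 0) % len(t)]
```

'oooooooo'

i=1: add t[1]='o' → 'o'
i=4: add t[4]='o' → 'oo'
i=7: add t[1]='o' → 'ooo'
i=10: add t[4]='o' → 'oooo'
i=13: add t[1]='o' → 'ooooo'
i=16: add t[4]='o' → 'oooooo'
i=19: add t[1]='o' → 'ooooooo'
i=22: add t[4]='o' → 'oooooooo'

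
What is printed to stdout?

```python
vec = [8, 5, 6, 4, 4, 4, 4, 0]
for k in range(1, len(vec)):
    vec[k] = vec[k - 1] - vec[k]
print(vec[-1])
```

k=1: vec[1] = 8-5 = 3 → [8, 3, 6, 4, 4, 4, 4, 0]
k=2: vec[2] = 3-6 = -3 → [8, 3, -3, 4, 4, 4, 4, 0]
k=3: vec[3] = (-3)-4 = -7 → [8, 3, -3, -7, 4, 4, 4, 0]
k=4: vec[4] = (-7)-4 = -11 → [8, 3, -3, -7, -11, 4, 4, 0]
k=5: vec[5] = (-11)-4 = -15 → [8, 3, -3, -7, -11, -15, 4, 0]
k=6: vec[6] = (-15)-4 = -19 → [8, 3, -3, -7, -11, -15, -19, 0]
k=7: vec[7] = (-19)-0 = -19 → [8, 3, -3, -7, -11, -15, -19, -19]

-19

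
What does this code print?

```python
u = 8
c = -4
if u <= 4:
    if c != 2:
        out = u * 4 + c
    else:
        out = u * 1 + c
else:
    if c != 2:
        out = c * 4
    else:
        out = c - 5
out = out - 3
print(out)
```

-19

u=8, c=-4
u <= 4 is False; c != 2 is True
→ out = c * 4 = -16
out = (-16)-3 = -19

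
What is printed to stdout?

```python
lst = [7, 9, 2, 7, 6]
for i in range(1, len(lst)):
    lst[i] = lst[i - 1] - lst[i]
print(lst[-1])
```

i=1: lst[1] = 7-9 = -2 → [7, -2, 2, 7, 6]
i=2: lst[2] = (-2)-2 = -4 → [7, -2, -4, 7, 6]
i=3: lst[3] = (-4)-7 = -11 → [7, -2, -4, -11, 6]
i=4: lst[4] = (-11)-6 = -17 → [7, -2, -4, -11, -17]

-17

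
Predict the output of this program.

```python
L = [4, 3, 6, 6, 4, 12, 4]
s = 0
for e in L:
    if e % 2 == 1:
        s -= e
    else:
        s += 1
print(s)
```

3

e=4: not odd, s = 0+1 = 1
e=3: odd, s = 1-3 = -2
e=6: not odd, s = (-2)+1 = -1
e=6: not odd, s = (-1)+1 = 0
e=4: not odd, s = 0+1 = 1
e=12: not odd, s = 1+1 = 2
e=4: not odd, s = 2+1 = 3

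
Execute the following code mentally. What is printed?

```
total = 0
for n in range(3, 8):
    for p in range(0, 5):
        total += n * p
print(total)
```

n=3,p=0: total = 0+0 = 0
n=3,p=1: total = 0+3 = 3
n=3,p=2: total = 3+6 = 9
n=3,p=3: total = 9+9 = 18
n=3,p=4: total = 18+12 = 30
n=4,p=0: total = 30+0 = 30
n=4,p=1: total = 30+4 = 34
n=4,p=2: total = 34+8 = 42
n=4,p=3: total = 42+12 = 54
n=4,p=4: total = 54+16 = 70
n=5,p=0: total = 70+0 = 70
n=5,p=1: total = 70+5 = 75
n=5,p=2: total = 75+10 = 85
n=5,p=3: total = 85+15 = 100
n=5,p=4: total = 100+20 = 120
n=6,p=0: total = 120+0 = 120
n=6,p=1: total = 120+6 = 126
n=6,p=2: total = 126+12 = 138
n=6,p=3: total = 138+18 = 156
n=6,p=4: total = 156+24 = 180
n=7,p=0: total = 180+0 = 180
n=7,p=1: total = 180+7 = 187
n=7,p=2: total = 187+14 = 201
n=7,p=3: total = 201+21 = 222
n=7,p=4: total = 222+28 = 250

250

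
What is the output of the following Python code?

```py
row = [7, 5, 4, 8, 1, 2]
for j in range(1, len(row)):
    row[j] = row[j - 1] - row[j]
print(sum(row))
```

j=1: row[1] = 7-5 = 2 → [7, 2, 4, 8, 1, 2]
j=2: row[2] = 2-4 = -2 → [7, 2, -2, 8, 1, 2]
j=3: row[3] = (-2)-8 = -10 → [7, 2, -2, -10, 1, 2]
j=4: row[4] = (-10)-1 = -11 → [7, 2, -2, -10, -11, 2]
j=5: row[5] = (-11)-2 = -13 → [7, 2, -2, -10, -11, -13]
sum = -27

-27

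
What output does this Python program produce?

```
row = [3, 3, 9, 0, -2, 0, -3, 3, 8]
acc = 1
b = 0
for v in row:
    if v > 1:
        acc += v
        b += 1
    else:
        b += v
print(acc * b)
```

v=3: >1, acc = 1+3 = 4; b=1
v=3: >1, acc = 4+3 = 7; b=2
v=9: >1, acc = 7+9 = 16; b=3
v=0: not >1; b=3
v=-2: not >1; b=1
v=0: not >1; b=1
v=-3: not >1; b=-2
v=3: >1, acc = 16+3 = 19; b=-1
v=8: >1, acc = 19+8 = 27; b=0
acc*b = 27*0 = 0

0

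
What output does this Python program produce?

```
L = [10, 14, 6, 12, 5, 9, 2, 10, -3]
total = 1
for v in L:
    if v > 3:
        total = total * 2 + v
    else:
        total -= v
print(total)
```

v=10: >3, total = 1*2+10 = 12
v=14: >3, total = 12*2+14 = 38
v=6: >3, total = 38*2+6 = 82
v=12: >3, total = 82*2+12 = 176
v=5: >3, total = 176*2+5 = 357
v=9: >3, total = 357*2+9 = 723
v=2: not >3, total = 723-2 = 721
v=10: >3, total = 721*2+10 = 1452
v=-3: not >3, total = 1452-(-3) = 1455

1455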